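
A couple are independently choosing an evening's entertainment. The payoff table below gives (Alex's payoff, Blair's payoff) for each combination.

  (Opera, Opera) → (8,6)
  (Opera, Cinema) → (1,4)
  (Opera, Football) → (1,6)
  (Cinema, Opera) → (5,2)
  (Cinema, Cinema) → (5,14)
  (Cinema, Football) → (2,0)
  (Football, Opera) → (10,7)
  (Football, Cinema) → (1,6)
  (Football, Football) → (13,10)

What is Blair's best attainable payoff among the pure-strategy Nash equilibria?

Both Cinema is a pure NE (Alex: 5 ≥ 1; Blair: 14 ≥ 2). Blair gets 14.
Both Football is a pure NE (Alex: 13 ≥ 2; Blair: 10 ≥ 7). Blair gets 10.
Every other cell has a profitable deviation for at least one player. Highest of {14, 10} is 14.

14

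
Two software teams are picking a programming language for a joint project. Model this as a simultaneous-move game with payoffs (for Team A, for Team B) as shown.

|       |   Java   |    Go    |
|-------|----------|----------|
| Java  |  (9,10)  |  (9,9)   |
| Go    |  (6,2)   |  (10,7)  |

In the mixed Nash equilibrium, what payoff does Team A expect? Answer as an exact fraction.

9

Team B mixes with probability q on Java, chosen so Team A is indifferent: 9q + 9(1−q) = 6q + 10(1−q) gives q = 1/4.
Team A's expected payoff (from either row, since indifferent) is 9·1/4 + 9·3/4 = 9.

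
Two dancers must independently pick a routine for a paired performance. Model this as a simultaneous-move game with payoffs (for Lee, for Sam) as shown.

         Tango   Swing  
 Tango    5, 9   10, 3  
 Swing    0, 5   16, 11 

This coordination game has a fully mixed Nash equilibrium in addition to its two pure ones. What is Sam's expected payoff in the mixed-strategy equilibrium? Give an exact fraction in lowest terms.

Lee mixes with probability p on Tango, chosen so Sam is indifferent: 9p + 5(1−p) = 3p + 11(1−p) gives p = 1/2.
Sam's expected payoff is 9·1/2 + 5·1/2 = 7.

7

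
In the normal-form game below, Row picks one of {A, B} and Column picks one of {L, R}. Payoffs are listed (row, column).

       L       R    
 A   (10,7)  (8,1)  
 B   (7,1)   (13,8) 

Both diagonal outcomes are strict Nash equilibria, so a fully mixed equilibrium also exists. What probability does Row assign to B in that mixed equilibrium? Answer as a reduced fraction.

6/13

Row's mix p on A must make Column indifferent between L and R.
Column's payoff from L: 7p + 1(1−p). From R: 1p + 8(1−p).
Set equal: 6p = 7(1−p) → p = 7/13.
Probability on B is 1 − 7/13 = 6/13.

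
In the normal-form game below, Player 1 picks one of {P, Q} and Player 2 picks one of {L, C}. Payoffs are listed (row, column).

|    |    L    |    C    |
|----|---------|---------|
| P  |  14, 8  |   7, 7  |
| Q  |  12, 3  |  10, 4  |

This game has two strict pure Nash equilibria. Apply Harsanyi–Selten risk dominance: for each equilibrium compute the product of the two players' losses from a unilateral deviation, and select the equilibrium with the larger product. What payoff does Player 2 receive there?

4

At (P, L): Player 1 loses 14 − 12 = 2 by deviating; Player 2 loses 8 − 7 = 1. Product = 2·1 = 2.
At (Q, C): Player 1 loses 10 − 7 = 3 by deviating; Player 2 loses 4 − 3 = 1. Product = 3·1 = 3.
3 > 2, so (Q, C) is risk-dominant. Player 2's payoff there is 4.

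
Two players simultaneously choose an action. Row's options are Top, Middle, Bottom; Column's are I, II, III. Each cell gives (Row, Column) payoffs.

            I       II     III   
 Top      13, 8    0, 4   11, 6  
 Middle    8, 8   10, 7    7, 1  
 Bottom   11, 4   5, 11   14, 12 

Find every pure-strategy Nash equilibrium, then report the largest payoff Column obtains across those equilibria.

(Top, I) is a pure NE (Row: 13 ≥ 11; Column: 8 ≥ 6). Column gets 8.
(Bottom, III) is a pure NE (Row: 14 ≥ 11; Column: 12 ≥ 11). Column gets 12.
Every other cell has a profitable deviation for at least one player. Highest of {8, 12} is 12.

12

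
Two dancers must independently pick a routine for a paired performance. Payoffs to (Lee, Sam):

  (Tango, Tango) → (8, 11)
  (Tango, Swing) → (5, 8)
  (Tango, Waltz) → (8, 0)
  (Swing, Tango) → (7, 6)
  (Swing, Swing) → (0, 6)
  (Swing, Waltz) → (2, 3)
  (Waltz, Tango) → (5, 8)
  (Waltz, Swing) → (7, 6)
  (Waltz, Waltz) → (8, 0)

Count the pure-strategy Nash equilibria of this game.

Both Tango: Lee gets 8 (best alternative 7); Sam gets 11 (best alternative 8). Neither deviates — NE.
Both Swing is not a NE: Lee would switch to Waltz (7 > 0).
No other cell survives both best-response checks, so there is 1 pure NE.

1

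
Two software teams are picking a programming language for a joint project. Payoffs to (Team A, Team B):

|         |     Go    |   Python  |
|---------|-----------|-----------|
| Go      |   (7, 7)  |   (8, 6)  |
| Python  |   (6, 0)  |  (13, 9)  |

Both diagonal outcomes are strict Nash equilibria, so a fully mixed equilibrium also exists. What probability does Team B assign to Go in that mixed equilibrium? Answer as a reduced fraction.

Team B's mix q on Go must make Team A indifferent between Go and Python.
Team A's payoff from Go: 7q + 8(1−q). From Python: 6q + 13(1−q).
Set equal: 1q = 5(1−q) → q = 5/6.

5/6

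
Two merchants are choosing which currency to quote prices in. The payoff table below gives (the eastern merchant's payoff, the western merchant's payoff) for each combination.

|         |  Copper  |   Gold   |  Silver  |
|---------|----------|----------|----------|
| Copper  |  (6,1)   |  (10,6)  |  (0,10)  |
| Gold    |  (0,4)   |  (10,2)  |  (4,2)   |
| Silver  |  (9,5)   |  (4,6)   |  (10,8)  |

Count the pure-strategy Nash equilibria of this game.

Both Silver: the eastern merchant gets 10 (best alternative 4); the western merchant gets 8 (best alternative 6). Neither deviates — NE.
Both Copper is not a NE: the eastern merchant would switch to Silver (9 > 6).
No other cell survives both best-response checks, so there is 1 pure NE.

1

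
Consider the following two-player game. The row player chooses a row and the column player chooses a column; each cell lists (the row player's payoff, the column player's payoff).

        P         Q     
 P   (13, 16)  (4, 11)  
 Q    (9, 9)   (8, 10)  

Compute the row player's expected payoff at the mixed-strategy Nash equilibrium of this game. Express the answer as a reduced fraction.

17/2

The column player mixes with probability q on P, chosen so the row player is indifferent: 13q + 4(1−q) = 9q + 8(1−q) gives q = 1/2.
The row player's expected payoff (from either row, since indifferent) is 13·1/2 + 4·1/2 = 17/2.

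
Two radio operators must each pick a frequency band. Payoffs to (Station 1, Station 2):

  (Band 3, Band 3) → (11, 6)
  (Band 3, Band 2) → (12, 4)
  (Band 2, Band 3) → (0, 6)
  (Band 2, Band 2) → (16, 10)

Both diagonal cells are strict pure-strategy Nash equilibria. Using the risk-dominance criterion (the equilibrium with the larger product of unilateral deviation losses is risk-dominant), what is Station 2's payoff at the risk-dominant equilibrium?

6

At both Band 3: Station 1 loses 11 − 0 = 11 by deviating; Station 2 loses 6 − 4 = 2. Product = 11·2 = 22.
At both Band 2: Station 1 loses 16 − 12 = 4 by deviating; Station 2 loses 10 − 6 = 4. Product = 4·4 = 16.
22 > 16, so both Band 3 is risk-dominant. Station 2's payoff there is 6.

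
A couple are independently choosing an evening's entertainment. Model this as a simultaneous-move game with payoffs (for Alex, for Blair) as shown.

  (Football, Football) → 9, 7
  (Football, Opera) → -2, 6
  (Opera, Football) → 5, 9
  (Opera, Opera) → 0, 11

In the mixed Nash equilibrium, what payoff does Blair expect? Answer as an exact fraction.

Alex mixes with probability p on Football, chosen so Blair is indifferent: 7p + 9(1−p) = 6p + 11(1−p) gives p = 2/3.
Blair's expected payoff is 7·2/3 + 9·1/3 = 23/3.

23/3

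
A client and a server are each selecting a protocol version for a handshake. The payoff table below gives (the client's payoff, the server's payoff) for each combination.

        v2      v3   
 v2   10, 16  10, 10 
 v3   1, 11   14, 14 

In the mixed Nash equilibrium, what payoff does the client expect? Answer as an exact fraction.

The server mixes with probability q on v2, chosen so the client is indifferent: 10q + 10(1−q) = 1q + 14(1−q) gives q = 4/13.
The client's expected payoff (from either row, since indifferent) is 10·4/13 + 10·9/13 = 10.

10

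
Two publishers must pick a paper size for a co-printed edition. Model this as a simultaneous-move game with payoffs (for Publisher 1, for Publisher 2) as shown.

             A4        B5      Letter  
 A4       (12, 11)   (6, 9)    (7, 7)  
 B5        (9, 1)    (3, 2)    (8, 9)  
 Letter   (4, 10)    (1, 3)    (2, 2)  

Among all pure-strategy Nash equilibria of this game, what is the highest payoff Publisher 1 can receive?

12

Both A4 is a pure NE (Publisher 1: 12 ≥ 9; Publisher 2: 11 ≥ 9). Publisher 1 gets 12.
(B5, Letter) is a pure NE (Publisher 1: 8 ≥ 7; Publisher 2: 9 ≥ 2). Publisher 1 gets 8.
Every other cell has a profitable deviation for at least one player. Highest of {12, 8} is 12.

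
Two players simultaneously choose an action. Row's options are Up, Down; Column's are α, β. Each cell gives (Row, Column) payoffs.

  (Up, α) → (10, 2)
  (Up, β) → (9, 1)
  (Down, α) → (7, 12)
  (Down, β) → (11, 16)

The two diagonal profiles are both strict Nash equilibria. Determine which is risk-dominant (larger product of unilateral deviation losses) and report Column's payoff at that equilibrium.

16

At (Up, α): Row loses 10 − 7 = 3 by deviating; Column loses 2 − 1 = 1. Product = 3·1 = 3.
At (Down, β): Row loses 11 − 9 = 2 by deviating; Column loses 16 − 12 = 4. Product = 2·4 = 8.
8 > 3, so (Down, β) is risk-dominant. Column's payoff there is 16.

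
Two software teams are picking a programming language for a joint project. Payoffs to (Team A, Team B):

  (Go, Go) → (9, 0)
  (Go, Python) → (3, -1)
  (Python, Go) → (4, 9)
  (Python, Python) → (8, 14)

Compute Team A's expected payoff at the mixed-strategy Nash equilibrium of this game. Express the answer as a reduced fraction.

6

Team B mixes with probability q on Go, chosen so Team A is indifferent: 9q + 3(1−q) = 4q + 8(1−q) gives q = 1/2.
Team A's expected payoff (from either row, since indifferent) is 9·1/2 + 3·1/2 = 6.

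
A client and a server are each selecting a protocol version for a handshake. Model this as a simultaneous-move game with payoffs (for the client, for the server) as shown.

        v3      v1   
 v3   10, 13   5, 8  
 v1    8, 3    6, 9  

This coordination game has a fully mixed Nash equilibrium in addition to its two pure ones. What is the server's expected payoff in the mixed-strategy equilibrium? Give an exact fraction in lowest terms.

The client mixes with probability p on v3, chosen so the server is indifferent: 13p + 3(1−p) = 8p + 9(1−p) gives p = 6/11.
The server's expected payoff is 13·6/11 + 3·5/11 = 93/11.

93/11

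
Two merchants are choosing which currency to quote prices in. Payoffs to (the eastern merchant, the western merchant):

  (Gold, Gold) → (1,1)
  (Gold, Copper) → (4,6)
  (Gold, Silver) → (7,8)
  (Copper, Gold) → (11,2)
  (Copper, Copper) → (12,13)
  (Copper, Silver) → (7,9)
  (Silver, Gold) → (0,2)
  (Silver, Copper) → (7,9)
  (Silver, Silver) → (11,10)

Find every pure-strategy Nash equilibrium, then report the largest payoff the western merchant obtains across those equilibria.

13

Both Copper is a pure NE (the eastern merchant: 12 ≥ 7; the western merchant: 13 ≥ 9). The western merchant gets 13.
Both Silver is a pure NE (the eastern merchant: 11 ≥ 7; the western merchant: 10 ≥ 9). The western merchant gets 10.
Every other cell has a profitable deviation for at least one player. Highest of {13, 10} is 13.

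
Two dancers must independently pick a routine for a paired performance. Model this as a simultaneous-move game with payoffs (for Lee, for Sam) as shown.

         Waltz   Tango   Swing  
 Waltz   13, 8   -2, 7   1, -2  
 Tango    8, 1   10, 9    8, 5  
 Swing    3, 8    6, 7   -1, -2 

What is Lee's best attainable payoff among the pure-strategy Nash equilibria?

13

Both Waltz is a pure NE (Lee: 13 ≥ 8; Sam: 8 ≥ 7). Lee gets 13.
Both Tango is a pure NE (Lee: 10 ≥ 6; Sam: 9 ≥ 5). Lee gets 10.
Every other cell has a profitable deviation for at least one player. Highest of {13, 10} is 13.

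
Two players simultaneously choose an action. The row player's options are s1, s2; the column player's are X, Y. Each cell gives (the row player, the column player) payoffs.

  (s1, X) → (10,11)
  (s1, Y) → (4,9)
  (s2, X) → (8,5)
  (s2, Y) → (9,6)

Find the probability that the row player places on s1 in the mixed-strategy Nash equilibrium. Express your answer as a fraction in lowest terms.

1/3

The row player's mix p on s1 must make the column player indifferent between X and Y.
The column player's payoff from X: 11p + 5(1−p). From Y: 9p + 6(1−p).
Set equal: 2p = 1(1−p) → p = 1/3.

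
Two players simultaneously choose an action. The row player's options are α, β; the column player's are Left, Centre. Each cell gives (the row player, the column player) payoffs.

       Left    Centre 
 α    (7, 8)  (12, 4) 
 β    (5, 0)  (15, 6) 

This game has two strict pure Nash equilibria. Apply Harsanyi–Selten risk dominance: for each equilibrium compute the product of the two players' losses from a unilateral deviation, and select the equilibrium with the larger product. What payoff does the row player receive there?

15

At (α, Left): the row player loses 7 − 5 = 2 by deviating; the column player loses 8 − 4 = 4. Product = 2·4 = 8.
At (β, Centre): the row player loses 15 − 12 = 3 by deviating; the column player loses 6 − 0 = 6. Product = 3·6 = 18.
18 > 8, so (β, Centre) is risk-dominant. The row player's payoff there is 15.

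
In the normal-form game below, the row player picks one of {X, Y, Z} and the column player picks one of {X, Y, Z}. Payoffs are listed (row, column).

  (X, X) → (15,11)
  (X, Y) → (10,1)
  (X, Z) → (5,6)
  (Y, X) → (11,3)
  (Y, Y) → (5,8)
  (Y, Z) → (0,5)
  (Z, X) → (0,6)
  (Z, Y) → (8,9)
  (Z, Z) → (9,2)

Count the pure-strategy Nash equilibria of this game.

1

Both X: the row player gets 15 (best alternative 11); the column player gets 11 (best alternative 6). Neither deviates — NE.
Both Z is not a NE: the column player would switch to Y (9 > 2).
No other cell survives both best-response checks, so there is 1 pure NE.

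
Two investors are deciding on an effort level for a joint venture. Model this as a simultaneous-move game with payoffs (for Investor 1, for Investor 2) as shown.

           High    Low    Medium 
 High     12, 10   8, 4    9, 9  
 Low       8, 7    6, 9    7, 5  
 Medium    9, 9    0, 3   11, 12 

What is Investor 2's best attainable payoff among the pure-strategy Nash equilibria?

Both High is a pure NE (Investor 1: 12 ≥ 9; Investor 2: 10 ≥ 9). Investor 2 gets 10.
Both Medium is a pure NE (Investor 1: 11 ≥ 9; Investor 2: 12 ≥ 9). Investor 2 gets 12.
Every other cell has a profitable deviation for at least one player. Highest of {10, 12} is 12.

12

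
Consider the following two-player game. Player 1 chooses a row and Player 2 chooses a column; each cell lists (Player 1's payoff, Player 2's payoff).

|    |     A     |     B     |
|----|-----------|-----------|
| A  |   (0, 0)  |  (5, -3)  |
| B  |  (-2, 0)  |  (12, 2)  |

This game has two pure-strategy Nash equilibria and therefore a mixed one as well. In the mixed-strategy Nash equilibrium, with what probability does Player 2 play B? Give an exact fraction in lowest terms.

Player 2's mix q on A must make Player 1 indifferent between A and B.
Player 1's payoff from A: 0q + 5(1−q). From B: (-2)q + 12(1−q).
Set equal: 2q = 7(1−q) → q = 7/9.
Probability on B is 1 − 7/9 = 2/9.

2/9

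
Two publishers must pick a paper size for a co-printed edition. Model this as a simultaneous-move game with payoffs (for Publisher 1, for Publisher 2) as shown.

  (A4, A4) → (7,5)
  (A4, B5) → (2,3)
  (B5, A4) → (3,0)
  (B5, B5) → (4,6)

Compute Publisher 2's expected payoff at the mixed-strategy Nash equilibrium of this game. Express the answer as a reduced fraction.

15/4

Publisher 1 mixes with probability p on A4, chosen so Publisher 2 is indifferent: 5p + 0(1−p) = 3p + 6(1−p) gives p = 3/4.
Publisher 2's expected payoff is 5·3/4 + 0·1/4 = 15/4.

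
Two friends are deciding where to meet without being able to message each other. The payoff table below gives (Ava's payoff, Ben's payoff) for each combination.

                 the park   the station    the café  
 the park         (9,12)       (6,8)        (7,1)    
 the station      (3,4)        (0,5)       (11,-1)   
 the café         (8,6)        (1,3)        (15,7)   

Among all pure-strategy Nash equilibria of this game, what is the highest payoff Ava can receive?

15

Both the park is a pure NE (Ava: 9 ≥ 8; Ben: 12 ≥ 8). Ava gets 9.
Both the café is a pure NE (Ava: 15 ≥ 11; Ben: 7 ≥ 6). Ava gets 15.
Every other cell has a profitable deviation for at least one player. Highest of {9, 15} is 15.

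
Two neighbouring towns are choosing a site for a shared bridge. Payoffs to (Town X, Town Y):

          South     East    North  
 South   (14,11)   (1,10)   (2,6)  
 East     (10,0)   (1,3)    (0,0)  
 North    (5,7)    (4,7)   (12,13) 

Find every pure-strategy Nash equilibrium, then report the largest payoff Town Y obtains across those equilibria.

13

Both South is a pure NE (Town X: 14 ≥ 10; Town Y: 11 ≥ 10). Town Y gets 11.
Both North is a pure NE (Town X: 12 ≥ 2; Town Y: 13 ≥ 7). Town Y gets 13.
Every other cell has a profitable deviation for at least one player. Highest of {11, 13} is 13.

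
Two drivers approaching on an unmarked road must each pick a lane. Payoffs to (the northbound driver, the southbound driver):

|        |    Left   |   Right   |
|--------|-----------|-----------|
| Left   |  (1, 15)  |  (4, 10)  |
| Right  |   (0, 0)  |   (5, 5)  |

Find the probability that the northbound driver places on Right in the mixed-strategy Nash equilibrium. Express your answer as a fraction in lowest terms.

The northbound driver's mix p on Left must make the southbound driver indifferent between Left and Right.
The southbound driver's payoff from Left: 15p + 0(1−p). From Right: 10p + 5(1−p).
Set equal: 5p = 5(1−p) → p = 5/10 = 1/2.
Probability on Right is 1 − 1/2 = 1/2.

1/2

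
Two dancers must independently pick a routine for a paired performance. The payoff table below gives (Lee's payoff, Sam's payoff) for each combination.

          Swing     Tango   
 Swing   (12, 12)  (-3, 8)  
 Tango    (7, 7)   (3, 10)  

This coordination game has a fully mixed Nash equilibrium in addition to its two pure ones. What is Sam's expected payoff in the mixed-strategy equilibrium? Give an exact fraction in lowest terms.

Lee mixes with probability p on Swing, chosen so Sam is indifferent: 12p + 7(1−p) = 8p + 10(1−p) gives p = 3/7.
Sam's expected payoff is 12·3/7 + 7·4/7 = 64/7.

64/7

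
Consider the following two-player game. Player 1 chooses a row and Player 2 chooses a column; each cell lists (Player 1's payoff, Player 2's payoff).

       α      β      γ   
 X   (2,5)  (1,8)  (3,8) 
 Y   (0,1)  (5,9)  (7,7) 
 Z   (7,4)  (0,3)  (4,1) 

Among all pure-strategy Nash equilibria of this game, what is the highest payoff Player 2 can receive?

9

(Y, β) is a pure NE (Player 1: 5 ≥ 1; Player 2: 9 ≥ 7). Player 2 gets 9.
(Z, α) is a pure NE (Player 1: 7 ≥ 2; Player 2: 4 ≥ 3). Player 2 gets 4.
Every other cell has a profitable deviation for at least one player. Highest of {9, 4} is 9.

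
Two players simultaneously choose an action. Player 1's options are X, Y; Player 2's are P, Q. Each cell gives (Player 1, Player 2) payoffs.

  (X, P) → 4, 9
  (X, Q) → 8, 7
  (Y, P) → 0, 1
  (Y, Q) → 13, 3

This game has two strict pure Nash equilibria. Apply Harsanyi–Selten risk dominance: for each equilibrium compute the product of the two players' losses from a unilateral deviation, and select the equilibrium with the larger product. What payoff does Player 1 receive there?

At (X, P): Player 1 loses 4 − 0 = 4 by deviating; Player 2 loses 9 − 7 = 2. Product = 4·2 = 8.
At (Y, Q): Player 1 loses 13 − 8 = 5 by deviating; Player 2 loses 3 − 1 = 2. Product = 5·2 = 10.
10 > 8, so (Y, Q) is risk-dominant. Player 1's payoff there is 13.

13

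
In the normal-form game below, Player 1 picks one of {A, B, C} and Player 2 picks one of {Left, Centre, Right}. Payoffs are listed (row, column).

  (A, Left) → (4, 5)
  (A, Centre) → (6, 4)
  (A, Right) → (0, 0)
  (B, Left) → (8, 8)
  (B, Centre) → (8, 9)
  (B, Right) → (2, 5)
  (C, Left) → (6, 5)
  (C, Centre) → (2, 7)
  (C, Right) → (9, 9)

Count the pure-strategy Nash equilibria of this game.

2

(B, Centre): Player 1 gets 8 (best alternative 6); Player 2 gets 9 (best alternative 8). Neither deviates — NE.
(C, Right): Player 1 gets 9 (best alternative 2); Player 2 gets 9 (best alternative 7). Neither deviates — NE.
(A, Left) is not a NE: Player 1 would switch to B (8 > 4).
No other cell survives both best-response checks, so there are 2 pure NE.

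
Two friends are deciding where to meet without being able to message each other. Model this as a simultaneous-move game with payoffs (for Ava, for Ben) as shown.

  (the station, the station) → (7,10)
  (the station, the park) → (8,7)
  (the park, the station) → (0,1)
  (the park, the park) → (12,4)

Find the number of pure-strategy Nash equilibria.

2

Both the station: Ava gets 7 (best alternative 0); Ben gets 10 (best alternative 7). Neither deviates — NE.
Both the park: Ava gets 12 (best alternative 8); Ben gets 4 (best alternative 1). Neither deviates — NE.
(the station, the park) is not a NE: Ava would switch to the park (12 > 8).
No other cell survives both best-response checks, so there are 2 pure NE.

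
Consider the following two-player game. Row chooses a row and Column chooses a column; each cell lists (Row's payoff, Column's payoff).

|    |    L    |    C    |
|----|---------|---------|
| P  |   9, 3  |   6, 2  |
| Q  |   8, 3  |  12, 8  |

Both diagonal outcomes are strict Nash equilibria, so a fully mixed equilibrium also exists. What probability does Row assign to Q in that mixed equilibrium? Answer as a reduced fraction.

Row's mix p on P must make Column indifferent between L and C.
Column's payoff from L: 3p + 3(1−p). From C: 2p + 8(1−p).
Set equal: 1p = 5(1−p) → p = 5/6.
Probability on Q is 1 − 5/6 = 1/6.

1/6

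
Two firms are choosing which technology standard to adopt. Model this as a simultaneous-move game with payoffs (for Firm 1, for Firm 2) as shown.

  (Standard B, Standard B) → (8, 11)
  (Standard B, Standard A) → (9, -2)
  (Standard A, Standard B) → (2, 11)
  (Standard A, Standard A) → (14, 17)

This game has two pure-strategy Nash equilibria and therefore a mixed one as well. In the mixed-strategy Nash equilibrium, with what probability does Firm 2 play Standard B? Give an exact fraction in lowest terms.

5/11

Firm 2's mix q on Standard B must make Firm 1 indifferent between Standard B and Standard A.
Firm 1's payoff from Standard B: 8q + 9(1−q). From Standard A: 2q + 14(1−q).
Set equal: 6q = 5(1−q) → q = 5/11.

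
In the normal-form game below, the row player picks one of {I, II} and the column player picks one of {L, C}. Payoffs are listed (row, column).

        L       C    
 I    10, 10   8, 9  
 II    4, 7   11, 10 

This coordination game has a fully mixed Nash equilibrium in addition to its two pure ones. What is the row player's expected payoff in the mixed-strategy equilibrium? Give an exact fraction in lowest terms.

26/3

The column player mixes with probability q on L, chosen so the row player is indifferent: 10q + 8(1−q) = 4q + 11(1−q) gives q = 1/3.
The row player's expected payoff (from either row, since indifferent) is 10·1/3 + 8·2/3 = 26/3.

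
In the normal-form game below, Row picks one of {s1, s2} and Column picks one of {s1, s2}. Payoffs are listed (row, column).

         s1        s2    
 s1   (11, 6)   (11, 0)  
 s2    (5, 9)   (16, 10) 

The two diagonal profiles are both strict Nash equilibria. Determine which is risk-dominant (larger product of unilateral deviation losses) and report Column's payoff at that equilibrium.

At both s1: Row loses 11 − 5 = 6 by deviating; Column loses 6 − 0 = 6. Product = 6·6 = 36.
At both s2: Row loses 16 − 11 = 5 by deviating; Column loses 10 − 9 = 1. Product = 5·1 = 5.
36 > 5, so both s1 is risk-dominant. Column's payoff there is 6.

6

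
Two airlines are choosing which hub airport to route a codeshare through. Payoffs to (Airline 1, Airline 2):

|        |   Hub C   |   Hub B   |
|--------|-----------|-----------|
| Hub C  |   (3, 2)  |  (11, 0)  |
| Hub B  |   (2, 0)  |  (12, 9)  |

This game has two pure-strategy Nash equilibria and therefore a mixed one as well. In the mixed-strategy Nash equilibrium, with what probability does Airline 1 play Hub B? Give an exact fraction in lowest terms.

2/11

Airline 1's mix p on Hub C must make Airline 2 indifferent between Hub C and Hub B.
Airline 2's payoff from Hub C: 2p + 0(1−p). From Hub B: 0p + 9(1−p).
Set equal: 2p = 9(1−p) → p = 9/11.
Probability on Hub B is 1 − 9/11 = 2/11.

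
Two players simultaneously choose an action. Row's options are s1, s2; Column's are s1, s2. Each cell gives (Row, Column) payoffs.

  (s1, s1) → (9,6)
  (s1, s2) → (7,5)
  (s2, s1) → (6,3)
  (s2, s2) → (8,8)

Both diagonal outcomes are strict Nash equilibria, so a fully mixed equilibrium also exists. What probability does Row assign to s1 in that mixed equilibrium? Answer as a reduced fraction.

Row's mix p on s1 must make Column indifferent between s1 and s2.
Column's payoff from s1: 6p + 3(1−p). From s2: 5p + 8(1−p).
Set equal: 1p = 5(1−p) → p = 5/6.

5/6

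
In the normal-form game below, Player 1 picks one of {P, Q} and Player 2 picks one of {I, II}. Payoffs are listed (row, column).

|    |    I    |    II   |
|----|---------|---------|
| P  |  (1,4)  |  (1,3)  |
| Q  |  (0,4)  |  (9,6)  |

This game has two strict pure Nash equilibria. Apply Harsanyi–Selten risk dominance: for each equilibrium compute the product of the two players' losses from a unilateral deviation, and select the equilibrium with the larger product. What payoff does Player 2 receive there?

6

At (P, I): Player 1 loses 1 − 0 = 1 by deviating; Player 2 loses 4 − 3 = 1. Product = 1·1 = 1.
At (Q, II): Player 1 loses 9 − 1 = 8 by deviating; Player 2 loses 6 − 4 = 2. Product = 8·2 = 16.
16 > 1, so (Q, II) is risk-dominant. Player 2's payoff there is 6.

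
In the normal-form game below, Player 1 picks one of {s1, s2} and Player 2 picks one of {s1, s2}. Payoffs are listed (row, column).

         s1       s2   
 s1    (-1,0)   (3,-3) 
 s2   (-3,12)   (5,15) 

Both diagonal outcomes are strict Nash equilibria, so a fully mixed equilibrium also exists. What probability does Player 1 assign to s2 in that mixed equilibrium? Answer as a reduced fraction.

1/2

Player 1's mix p on s1 must make Player 2 indifferent between s1 and s2.
Player 2's payoff from s1: 0p + 12(1−p). From s2: (-3)p + 15(1−p).
Set equal: 3p = 3(1−p) → p = 3/6 = 1/2.
Probability on s2 is 1 − 1/2 = 1/2.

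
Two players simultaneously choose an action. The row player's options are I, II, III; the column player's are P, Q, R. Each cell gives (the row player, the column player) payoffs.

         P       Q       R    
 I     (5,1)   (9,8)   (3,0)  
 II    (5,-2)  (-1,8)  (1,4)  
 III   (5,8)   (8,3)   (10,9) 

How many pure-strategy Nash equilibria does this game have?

2

(I, Q): the row player gets 9 (best alternative 8); the column player gets 8 (best alternative 1). Neither deviates — NE.
(III, R): the row player gets 10 (best alternative 3); the column player gets 9 (best alternative 8). Neither deviates — NE.
(II, Q) is not a NE: the row player would switch to I (9 > -1).
No other cell survives both best-response checks, so there are 2 pure NE.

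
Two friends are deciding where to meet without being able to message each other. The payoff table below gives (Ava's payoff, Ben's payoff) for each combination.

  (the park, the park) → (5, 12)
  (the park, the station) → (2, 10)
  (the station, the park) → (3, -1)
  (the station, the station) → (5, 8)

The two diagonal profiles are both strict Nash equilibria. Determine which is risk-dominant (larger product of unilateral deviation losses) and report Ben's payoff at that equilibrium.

At both the park: Ava loses 5 − 3 = 2 by deviating; Ben loses 12 − 10 = 2. Product = 2·2 = 4.
At both the station: Ava loses 5 − 2 = 3 by deviating; Ben loses 8 − (-1) = 9. Product = 3·9 = 27.
27 > 4, so both the station is risk-dominant. Ben's payoff there is 8.

8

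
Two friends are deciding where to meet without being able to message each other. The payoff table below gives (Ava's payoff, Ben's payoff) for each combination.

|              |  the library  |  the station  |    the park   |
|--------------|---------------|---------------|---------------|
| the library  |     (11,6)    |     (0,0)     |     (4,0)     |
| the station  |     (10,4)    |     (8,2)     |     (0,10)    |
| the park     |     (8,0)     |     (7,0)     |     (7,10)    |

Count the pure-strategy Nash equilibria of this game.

2

Both the library: Ava gets 11 (best alternative 10); Ben gets 6 (best alternative 0). Neither deviates — NE.
Both the park: Ava gets 7 (best alternative 4); Ben gets 10 (best alternative 0). Neither deviates — NE.
Both the station is not a NE: Ben would switch to the park (10 > 2).
No other cell survives both best-response checks, so there are 2 pure NE.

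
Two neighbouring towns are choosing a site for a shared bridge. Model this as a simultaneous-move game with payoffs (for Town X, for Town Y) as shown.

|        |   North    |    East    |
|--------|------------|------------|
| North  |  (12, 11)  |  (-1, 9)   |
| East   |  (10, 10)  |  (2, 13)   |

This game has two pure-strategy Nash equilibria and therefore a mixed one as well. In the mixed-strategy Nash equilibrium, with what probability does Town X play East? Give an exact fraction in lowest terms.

Town X's mix p on North must make Town Y indifferent between North and East.
Town Y's payoff from North: 11p + 10(1−p). From East: 9p + 13(1−p).
Set equal: 2p = 3(1−p) → p = 3/5.
Probability on East is 1 − 3/5 = 2/5.

2/5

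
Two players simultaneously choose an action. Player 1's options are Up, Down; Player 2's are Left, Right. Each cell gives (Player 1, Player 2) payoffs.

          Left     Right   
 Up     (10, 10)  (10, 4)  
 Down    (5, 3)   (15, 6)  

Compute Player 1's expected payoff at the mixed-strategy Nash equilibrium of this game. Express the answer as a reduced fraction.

10

Player 2 mixes with probability q on Left, chosen so Player 1 is indifferent: 10q + 10(1−q) = 5q + 15(1−q) gives q = 1/2.
Player 1's expected payoff (from either row, since indifferent) is 10·1/2 + 10·1/2 = 10.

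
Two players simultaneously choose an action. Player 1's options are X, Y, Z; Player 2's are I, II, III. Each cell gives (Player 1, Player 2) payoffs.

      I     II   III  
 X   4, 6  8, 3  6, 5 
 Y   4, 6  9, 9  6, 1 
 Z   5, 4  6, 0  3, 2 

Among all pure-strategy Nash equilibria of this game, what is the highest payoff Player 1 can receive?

9

(Y, II) is a pure NE (Player 1: 9 ≥ 8; Player 2: 9 ≥ 6). Player 1 gets 9.
(Z, I) is a pure NE (Player 1: 5 ≥ 4; Player 2: 4 ≥ 2). Player 1 gets 5.
Every other cell has a profitable deviation for at least one player. Highest of {9, 5} is 9.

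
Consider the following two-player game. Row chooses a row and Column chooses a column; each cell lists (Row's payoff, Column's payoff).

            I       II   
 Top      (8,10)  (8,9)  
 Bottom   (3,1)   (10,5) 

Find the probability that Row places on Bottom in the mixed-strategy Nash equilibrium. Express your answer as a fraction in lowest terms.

Row's mix p on Top must make Column indifferent between I and II.
Column's payoff from I: 10p + 1(1−p). From II: 9p + 5(1−p).
Set equal: 1p = 4(1−p) → p = 4/5.
Probability on Bottom is 1 − 4/5 = 1/5.

1/5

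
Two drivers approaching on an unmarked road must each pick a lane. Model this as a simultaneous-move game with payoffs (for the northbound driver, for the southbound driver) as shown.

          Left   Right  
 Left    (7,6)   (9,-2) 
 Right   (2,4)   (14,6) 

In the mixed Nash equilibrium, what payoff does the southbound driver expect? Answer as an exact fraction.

22/5

The northbound driver mixes with probability p on Left, chosen so the southbound driver is indifferent: 6p + 4(1−p) = (-2)p + 6(1−p) gives p = 1/5.
The southbound driver's expected payoff is 6·1/5 + 4·4/5 = 22/5.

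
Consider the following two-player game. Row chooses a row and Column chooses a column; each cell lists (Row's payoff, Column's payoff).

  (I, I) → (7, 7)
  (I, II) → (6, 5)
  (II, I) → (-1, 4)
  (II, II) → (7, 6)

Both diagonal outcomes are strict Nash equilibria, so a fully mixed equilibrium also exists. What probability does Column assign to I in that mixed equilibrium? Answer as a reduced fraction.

Column's mix q on I must make Row indifferent between I and II.
Row's payoff from I: 7q + 6(1−q). From II: (-1)q + 7(1−q).
Set equal: 8q = 1(1−q) → q = 1/9.

1/9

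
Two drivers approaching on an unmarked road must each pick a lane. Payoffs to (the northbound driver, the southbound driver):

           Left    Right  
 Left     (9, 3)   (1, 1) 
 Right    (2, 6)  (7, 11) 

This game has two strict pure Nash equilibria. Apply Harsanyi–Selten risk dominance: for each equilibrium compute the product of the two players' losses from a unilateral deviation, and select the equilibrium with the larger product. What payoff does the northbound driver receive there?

At both Left: the northbound driver loses 9 − 2 = 7 by deviating; the southbound driver loses 3 − 1 = 2. Product = 7·2 = 14.
At both Right: the northbound driver loses 7 − 1 = 6 by deviating; the southbound driver loses 11 − 6 = 5. Product = 6·5 = 30.
30 > 14, so both Right is risk-dominant. The northbound driver's payoff there is 7.

7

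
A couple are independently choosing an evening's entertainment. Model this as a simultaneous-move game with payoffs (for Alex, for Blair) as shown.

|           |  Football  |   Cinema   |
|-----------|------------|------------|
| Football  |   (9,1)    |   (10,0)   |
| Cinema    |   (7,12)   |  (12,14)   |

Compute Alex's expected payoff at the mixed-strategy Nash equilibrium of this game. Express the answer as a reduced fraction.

19/2

Blair mixes with probability q on Football, chosen so Alex is indifferent: 9q + 10(1−q) = 7q + 12(1−q) gives q = 1/2.
Alex's expected payoff (from either row, since indifferent) is 9·1/2 + 10·1/2 = 19/2.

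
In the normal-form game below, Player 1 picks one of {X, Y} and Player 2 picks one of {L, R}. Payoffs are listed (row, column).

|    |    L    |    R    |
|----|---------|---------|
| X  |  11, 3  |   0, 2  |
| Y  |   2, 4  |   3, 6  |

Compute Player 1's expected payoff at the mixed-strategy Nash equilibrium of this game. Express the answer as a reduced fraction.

Player 2 mixes with probability q on L, chosen so Player 1 is indifferent: 11q + 0(1−q) = 2q + 3(1−q) gives q = 1/4.
Player 1's expected payoff (from either row, since indifferent) is 11·1/4 + 0·3/4 = 11/4.

11/4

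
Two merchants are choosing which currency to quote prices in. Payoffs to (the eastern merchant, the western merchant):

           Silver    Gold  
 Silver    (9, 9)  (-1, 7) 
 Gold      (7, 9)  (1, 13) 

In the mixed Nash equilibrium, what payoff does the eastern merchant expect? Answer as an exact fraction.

The western merchant mixes with probability q on Silver, chosen so the eastern merchant is indifferent: 9q + (-1)(1−q) = 7q + 1(1−q) gives q = 1/2.
The eastern merchant's expected payoff (from either row, since indifferent) is 9·1/2 + (-1)·1/2 = 4.

4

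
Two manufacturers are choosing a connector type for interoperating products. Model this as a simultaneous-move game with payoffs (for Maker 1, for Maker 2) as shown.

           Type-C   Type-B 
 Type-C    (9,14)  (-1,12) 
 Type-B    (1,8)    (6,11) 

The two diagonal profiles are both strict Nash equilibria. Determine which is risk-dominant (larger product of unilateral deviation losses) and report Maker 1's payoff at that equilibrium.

6

At both Type-C: Maker 1 loses 9 − 1 = 8 by deviating; Maker 2 loses 14 − 12 = 2. Product = 8·2 = 16.
At both Type-B: Maker 1 loses 6 − (-1) = 7 by deviating; Maker 2 loses 11 − 8 = 3. Product = 7·3 = 21.
21 > 16, so both Type-B is risk-dominant. Maker 1's payoff there is 6.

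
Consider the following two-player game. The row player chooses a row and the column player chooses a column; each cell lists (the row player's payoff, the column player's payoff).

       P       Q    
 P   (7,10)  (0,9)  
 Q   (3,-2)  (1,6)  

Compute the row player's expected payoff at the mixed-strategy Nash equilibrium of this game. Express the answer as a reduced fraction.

The column player mixes with probability q on P, chosen so the row player is indifferent: 7q + 0(1−q) = 3q + 1(1−q) gives q = 1/5.
The row player's expected payoff (from either row, since indifferent) is 7·1/5 + 0·4/5 = 7/5.

7/5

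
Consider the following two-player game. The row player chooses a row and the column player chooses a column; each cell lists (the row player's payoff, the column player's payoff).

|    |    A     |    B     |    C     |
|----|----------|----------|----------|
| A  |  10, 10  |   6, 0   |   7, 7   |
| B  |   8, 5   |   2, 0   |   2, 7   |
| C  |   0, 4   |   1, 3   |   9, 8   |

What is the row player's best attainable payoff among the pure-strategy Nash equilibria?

10

Both A is a pure NE (the row player: 10 ≥ 8; the column player: 10 ≥ 7). The row player gets 10.
Both C is a pure NE (the row player: 9 ≥ 7; the column player: 8 ≥ 4). The row player gets 9.
Every other cell has a profitable deviation for at least one player. Highest of {10, 9} is 10.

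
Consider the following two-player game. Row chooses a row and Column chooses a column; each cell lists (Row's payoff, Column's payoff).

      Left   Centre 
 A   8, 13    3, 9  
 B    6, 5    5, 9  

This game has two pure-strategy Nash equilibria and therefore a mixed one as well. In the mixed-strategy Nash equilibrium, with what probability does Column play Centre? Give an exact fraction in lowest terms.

1/2

Column's mix q on Left must make Row indifferent between A and B.
Row's payoff from A: 8q + 3(1−q). From B: 6q + 5(1−q).
Set equal: 2q = 2(1−q) → q = 2/4 = 1/2.
Probability on Centre is 1 − 1/2 = 1/2.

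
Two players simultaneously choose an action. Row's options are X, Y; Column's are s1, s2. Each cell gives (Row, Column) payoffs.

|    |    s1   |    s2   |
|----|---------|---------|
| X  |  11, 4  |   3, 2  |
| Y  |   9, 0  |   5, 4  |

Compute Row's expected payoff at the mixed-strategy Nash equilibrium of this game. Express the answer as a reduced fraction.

7

Column mixes with probability q on s1, chosen so Row is indifferent: 11q + 3(1−q) = 9q + 5(1−q) gives q = 1/2.
Row's expected payoff (from either row, since indifferent) is 11·1/2 + 3·1/2 = 7.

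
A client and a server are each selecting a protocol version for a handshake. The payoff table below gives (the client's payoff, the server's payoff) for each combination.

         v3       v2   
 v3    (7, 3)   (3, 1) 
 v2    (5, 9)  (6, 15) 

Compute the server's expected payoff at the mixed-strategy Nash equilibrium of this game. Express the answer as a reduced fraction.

9/2

The client mixes with probability p on v3, chosen so the server is indifferent: 3p + 9(1−p) = 1p + 15(1−p) gives p = 3/4.
The server's expected payoff is 3·3/4 + 9·1/4 = 9/2.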